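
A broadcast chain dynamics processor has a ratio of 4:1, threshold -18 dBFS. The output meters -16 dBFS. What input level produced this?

Post-compression overshoot = -16 − (-18) = 2 dB.
Input overshoot = R × output overshoot = 8 dB → input = -18 + 8 = -10 dBFS.

-10 dBFS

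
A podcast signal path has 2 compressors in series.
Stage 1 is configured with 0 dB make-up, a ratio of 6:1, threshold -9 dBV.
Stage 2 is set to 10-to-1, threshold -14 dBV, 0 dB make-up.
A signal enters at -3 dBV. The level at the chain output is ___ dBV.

-13.4 dBV

Stage 1: 6 dB above -9 dBV, reduced 6:1 to 1 dB above → -8 dBV.
Stage 2: overshoot 6 dB → 6/10 = 0.6 dB → -13.4 dBV.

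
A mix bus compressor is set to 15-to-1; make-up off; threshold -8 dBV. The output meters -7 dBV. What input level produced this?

7 dBV

Post-compression overshoot = -7 − (-8) = 1 dB.
Undo the ratio: input overshoot = 1 × 15 = 15 dB, giving input = 7 dBV.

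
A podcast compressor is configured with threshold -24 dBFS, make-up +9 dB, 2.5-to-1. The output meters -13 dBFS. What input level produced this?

-19 dBFS

Before make-up, the level was -13 − 9 = -22 dBFS.
The compressed level sits -22 − (-24) = 2 dB over threshold.
Input overshoot = R × output overshoot = 5 dB → input = -24 + 5 = -19 dBFS.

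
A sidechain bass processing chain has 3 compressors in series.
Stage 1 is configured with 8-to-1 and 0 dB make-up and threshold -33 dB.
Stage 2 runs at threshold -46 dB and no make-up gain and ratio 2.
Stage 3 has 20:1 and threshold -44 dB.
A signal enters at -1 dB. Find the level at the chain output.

-43.675 dB

Stage 1: -1 dB is 32 dB over -33 dB; at 8:1 that becomes 4 dB over, giving -29 dB.
Stage 2: overshoot 17 dB → 17/2 = 8.5 dB → -37.5 dB.
Stage 3: overshoot 6.5 dB → 6.5/20 = 0.325 dB → -43.675 dB.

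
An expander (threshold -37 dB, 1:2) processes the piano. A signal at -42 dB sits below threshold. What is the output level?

Undershoot = (-37) − (-42) = 5 dB.
At 1:2, that expands to 10 dB under threshold.
Output = -37 − 10 = -47 dB.

-47 dB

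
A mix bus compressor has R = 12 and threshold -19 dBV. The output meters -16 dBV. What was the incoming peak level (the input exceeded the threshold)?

Post-compression overshoot = -16 − (-19) = 3 dB.
Before 12:1 compression the overshoot was 3 × 12 = 36 dB, so input = -19 + 36 = 17 dBV.

17 dBV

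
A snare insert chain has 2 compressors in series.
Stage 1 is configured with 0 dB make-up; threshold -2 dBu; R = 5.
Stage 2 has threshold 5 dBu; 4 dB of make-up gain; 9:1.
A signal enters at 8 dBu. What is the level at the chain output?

4 dBu

Stage 1: overshoot 10 dB → 10/5 = 2 dB → 0 dBu.
Stage 2: 0 dBu is at or below the 5 dBu threshold — no compression; make-up brings it to 4 dBu.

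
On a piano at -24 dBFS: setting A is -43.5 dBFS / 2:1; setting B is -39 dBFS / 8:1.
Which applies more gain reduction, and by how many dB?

B, by 3.375 dB

A: 19.5 dB over, compressed to 9.75 dB over, so 9.75 dB of GR.
B: 15 dB over, compressed to 1.875 dB over, so 13.125 dB of GR.
B reduces 3.375 dB more.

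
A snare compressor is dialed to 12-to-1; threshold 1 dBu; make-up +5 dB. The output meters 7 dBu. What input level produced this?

Stripping the +5 dB make-up gives 2 dBu at the gain stage.
That's 1 dB above the 1 dBu threshold.
Input overshoot = R × output overshoot = 12 dB → input = 1 + 12 = 13 dBu.

13 dBu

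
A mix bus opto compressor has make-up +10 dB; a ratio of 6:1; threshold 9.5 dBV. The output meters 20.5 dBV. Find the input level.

Remove make-up: 20.5 − 10 = 10.5 dBV.
The compressed level sits 10.5 − 9.5 = 1 dB over threshold.
Undo the ratio: input overshoot = 1 × 6 = 6 dB, giving input = 15.5 dBV.

15.5 dBV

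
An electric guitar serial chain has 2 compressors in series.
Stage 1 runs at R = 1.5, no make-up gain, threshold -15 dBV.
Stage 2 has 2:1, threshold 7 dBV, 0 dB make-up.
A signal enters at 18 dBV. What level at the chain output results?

Stage 1: overshoot 33 dB → 33/1.5 = 22 dB → 7 dBV.
Stage 2: 7 dBV is at or below the 7 dBV threshold — no compression; output 7 dBV.

7 dBV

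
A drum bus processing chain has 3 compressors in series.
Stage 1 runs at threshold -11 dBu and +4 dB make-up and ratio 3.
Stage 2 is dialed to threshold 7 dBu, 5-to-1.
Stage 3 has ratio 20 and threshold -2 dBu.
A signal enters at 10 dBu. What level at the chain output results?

Stage 1: 21 dB above -11 dBu, reduced 3:1 to 7 dB above → -4 dBu; +4 dB make-up → 0 dBu.
Stage 2: below threshold (0 ≤ 7); passes unchanged; output 0 dBu.
Stage 3: 0 dBu is 2 dB over -2 dBu; at 20:1 that becomes 0.1 dB over, giving -1.9 dBu.

-1.9 dBu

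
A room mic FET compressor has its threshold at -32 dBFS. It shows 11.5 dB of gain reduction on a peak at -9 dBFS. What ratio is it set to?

2:1

Input overshoot = -9 − (-32) = 23 dB.
Output overshoot = 23 − 11.5 = 11.5 dB.
Ratio = input overshoot / output overshoot = 23 / 11.5 = 2.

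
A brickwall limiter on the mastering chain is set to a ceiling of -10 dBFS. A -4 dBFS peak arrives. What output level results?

At ∞:1, everything above -10 dBFS is held at the ceiling.

-10 dBFS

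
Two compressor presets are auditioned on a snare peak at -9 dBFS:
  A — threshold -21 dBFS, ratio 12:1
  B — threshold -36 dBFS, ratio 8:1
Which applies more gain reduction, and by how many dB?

A: 12 dB over, compressed to 1 dB over, so 11 dB of GR.
B: 27 dB over, compressed to 3.375 dB over, so 23.625 dB of GR.
B applies 12.625 dB more gain reduction.

B, by 12.625 dB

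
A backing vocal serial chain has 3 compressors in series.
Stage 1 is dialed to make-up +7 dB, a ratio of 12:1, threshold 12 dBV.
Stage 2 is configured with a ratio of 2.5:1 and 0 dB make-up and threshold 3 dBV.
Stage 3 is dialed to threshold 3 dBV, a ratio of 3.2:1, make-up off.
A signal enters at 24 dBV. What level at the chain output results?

5.125 dBV

Stage 1: 12 dB above 12 dBV, reduced 12:1 to 1 dB above → 13 dBV; +7 dB make-up → 20 dBV.
Stage 2: 17 dB above 3 dBV, reduced 2.5:1 to 6.8 dB above → 9.8 dBV.
Stage 3: overshoot 6.8 dB → 6.8/3.2 = 2.125 dB → 5.125 dBV.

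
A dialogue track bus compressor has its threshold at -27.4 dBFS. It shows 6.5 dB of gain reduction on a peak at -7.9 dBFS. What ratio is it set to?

Input overshoot = -7.9 − (-27.4) = 19.5 dB.
Output overshoot = 19.5 − 6.5 = 13 dB.
Ratio = input overshoot / output overshoot = 19.5 / 13 = 1.5.

1.5:1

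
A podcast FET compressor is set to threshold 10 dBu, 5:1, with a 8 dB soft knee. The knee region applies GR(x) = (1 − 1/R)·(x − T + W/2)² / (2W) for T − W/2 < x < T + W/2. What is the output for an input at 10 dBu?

x − T + W/2 = 10 − 10 + 4 = 4.
GR = (1 − 1/5) × 4² / 16 = 0.8 × 16 / 16 = 0.8 dB.
Output = 10 − 0.8 = 9.2 dBu.

9.2 dBu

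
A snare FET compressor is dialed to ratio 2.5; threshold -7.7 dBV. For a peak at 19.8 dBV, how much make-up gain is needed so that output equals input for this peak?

16.5 dB

Without make-up, output = threshold + overshoot/2.5 = -7.7 + 11 = 3.3 dBV.
Gap to target: 16.5 dB.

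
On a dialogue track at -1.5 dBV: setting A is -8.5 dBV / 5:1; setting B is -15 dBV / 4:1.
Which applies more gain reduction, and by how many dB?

B, by 4.525 dB

A: 7 dB over, compressed to 1.4 dB over, so 5.6 dB of GR.
B: 13.5 dB over, compressed to 3.375 dB over, so 10.125 dB of GR.
B reduces 4.525 dB more.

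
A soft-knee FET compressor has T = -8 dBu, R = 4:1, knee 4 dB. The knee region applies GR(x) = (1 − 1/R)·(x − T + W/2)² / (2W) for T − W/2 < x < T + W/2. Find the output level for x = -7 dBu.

-7.84375 dBu

x − T + W/2 = -7 − (-8) + 2 = 3.
GR = (1 − 1/4) × 3² / 8 = 0.75 × 9 / 8 = 0.84375 dB.
Output = -7 − 0.84375 = -7.84375 dBu.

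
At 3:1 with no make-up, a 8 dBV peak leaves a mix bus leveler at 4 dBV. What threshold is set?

Input is 6 dB above T (since output overshoot × R = input overshoot: (4 − T)·3 = 8 − T gives T = 2 dBV).
Check: 2 + (8 − 2)/3 = 2 + 2 = 4 dBV. ✓

2 dBV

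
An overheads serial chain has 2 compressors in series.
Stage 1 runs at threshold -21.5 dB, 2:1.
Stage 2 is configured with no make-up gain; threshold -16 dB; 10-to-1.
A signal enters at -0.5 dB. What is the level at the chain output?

Stage 1: 21 dB above -21.5 dB, reduced 2:1 to 10.5 dB above → -11 dB.
Stage 2: -11 dB is 5 dB over -16 dB; at 10:1 that becomes 0.5 dB over, giving -15.5 dB.

-15.5 dB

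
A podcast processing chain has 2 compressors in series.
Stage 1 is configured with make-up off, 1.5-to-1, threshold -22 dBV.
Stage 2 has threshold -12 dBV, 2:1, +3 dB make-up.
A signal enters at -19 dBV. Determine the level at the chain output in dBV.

-17 dBV

Stage 1: overshoot 3 dB → 3/1.5 = 2 dB → -20 dBV.
Stage 2: below threshold (-20 ≤ -12); passes unchanged; make-up brings it to -17 dBV.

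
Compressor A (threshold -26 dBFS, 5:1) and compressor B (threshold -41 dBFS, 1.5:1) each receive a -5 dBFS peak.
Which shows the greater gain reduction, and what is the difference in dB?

A, by 4.8 dB

A: GR = 21 − 21/5 = 16.8 dB.
B: GR = 36 − 36/1.5 = 12 dB.
A reduces 4.8 dB more.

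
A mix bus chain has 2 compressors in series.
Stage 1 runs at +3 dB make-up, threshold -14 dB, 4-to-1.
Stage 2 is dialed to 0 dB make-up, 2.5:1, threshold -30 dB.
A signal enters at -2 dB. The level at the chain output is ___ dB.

Stage 1: overshoot 12 dB → 12/4 = 3 dB → -11 dB; +3 dB make-up → -8 dB.
Stage 2: 22 dB above -30 dB, reduced 2.5:1 to 8.8 dB above → -21.2 dB.

-21.2 dB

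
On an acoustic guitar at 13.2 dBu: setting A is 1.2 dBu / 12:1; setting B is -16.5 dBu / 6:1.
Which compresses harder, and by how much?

A: GR = 12 − 12/12 = 11 dB.
B: GR = 29.7 − 29.7/6 = 24.75 dB.
B reduces 13.75 dB more.

B, by 13.75 dB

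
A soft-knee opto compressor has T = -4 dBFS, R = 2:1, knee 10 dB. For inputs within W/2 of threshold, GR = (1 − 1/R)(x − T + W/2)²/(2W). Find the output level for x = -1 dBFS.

x − T + W/2 = -1 − (-4) + 5 = 8.
GR = (1 − 1/2) × 8² / 20 = 0.5 × 64 / 20 = 1.6 dB.
Output = -1 − 1.6 = -2.6 dBFS.

-2.6 dBFS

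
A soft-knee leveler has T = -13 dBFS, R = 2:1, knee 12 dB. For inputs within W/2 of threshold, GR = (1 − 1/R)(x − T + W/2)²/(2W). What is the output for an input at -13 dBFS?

-13.75 dBFS

x − T + W/2 = -13 − (-13) + 6 = 6.
GR = (1 − 1/2) × 6² / 24 = 0.5 × 36 / 24 = 0.75 dB.
Output = -13 − 0.75 = -13.75 dBFS.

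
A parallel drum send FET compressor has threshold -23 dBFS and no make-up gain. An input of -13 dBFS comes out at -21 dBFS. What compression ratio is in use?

5:1

Input overshoot = -13 − (-23) = 10 dB; output overshoot = -21 − (-23) = 2 dB.
Ratio = 10 / 2 = 5.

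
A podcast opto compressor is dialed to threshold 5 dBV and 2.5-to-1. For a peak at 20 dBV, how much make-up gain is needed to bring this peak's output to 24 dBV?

13 dB

Without make-up, output = threshold + overshoot/2.5 = 5 + 6 = 11 dBV.
Gap to target: 13 dB.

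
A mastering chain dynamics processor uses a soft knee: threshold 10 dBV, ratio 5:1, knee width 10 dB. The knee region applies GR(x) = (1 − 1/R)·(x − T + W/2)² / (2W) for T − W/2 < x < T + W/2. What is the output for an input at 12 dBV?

x − T + W/2 = 12 − 10 + 5 = 7.
GR = (1 − 1/5) × 7² / 20 = 0.8 × 49 / 20 = 1.96 dB.
Output = 12 − 1.96 = 10.04 dBV.

10.04 dBV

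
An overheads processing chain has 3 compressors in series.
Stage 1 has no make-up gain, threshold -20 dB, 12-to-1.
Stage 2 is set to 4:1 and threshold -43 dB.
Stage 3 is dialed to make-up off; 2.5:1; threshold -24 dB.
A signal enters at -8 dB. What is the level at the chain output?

Stage 1: -8 dB is 12 dB over -20 dB; at 12:1 that becomes 1 dB over, giving -19 dB.
Stage 2: 24 dB above -43 dB, reduced 4:1 to 6 dB above → -37 dB.
Stage 3: below threshold (-37 ≤ -24); passes unchanged; output -37 dB.

-37 dB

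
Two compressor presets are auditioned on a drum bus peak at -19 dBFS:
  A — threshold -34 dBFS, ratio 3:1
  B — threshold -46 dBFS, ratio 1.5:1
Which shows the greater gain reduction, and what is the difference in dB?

A, by 1 dB

A: 15 dB over, compressed to 5 dB over, so 10 dB of GR.
B: 27 dB over, compressed to 18 dB over, so 9 dB of GR.
Difference: 1 dB in favour of A.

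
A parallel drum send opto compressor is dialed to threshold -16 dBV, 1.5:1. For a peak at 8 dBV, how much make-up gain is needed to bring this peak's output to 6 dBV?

The peak compresses to -16 + 24/1.5 = 0 dBV.
To reach 6 dBV requires 6 − 0 = 6 dB of make-up.

6 dB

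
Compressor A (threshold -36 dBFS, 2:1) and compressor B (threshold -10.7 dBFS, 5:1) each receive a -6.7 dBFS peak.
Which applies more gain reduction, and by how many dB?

A, by 11.45 dB

A: GR = 29.3 − 29.3/2 = 14.65 dB.
B: GR = 4 − 4/5 = 3.2 dB.
A reduces 11.45 dB more.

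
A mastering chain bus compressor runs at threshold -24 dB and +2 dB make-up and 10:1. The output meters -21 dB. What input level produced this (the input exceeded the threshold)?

-14 dB

Before make-up, the level was -21 − 2 = -23 dB.
Post-compression overshoot = -23 − (-24) = 1 dB.
Undo the ratio: input overshoot = 1 × 10 = 10 dB, giving input = -14 dB.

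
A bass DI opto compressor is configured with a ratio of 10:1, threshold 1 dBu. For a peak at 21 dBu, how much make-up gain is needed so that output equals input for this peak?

Overshoot 20 dB → 20/10 = 2 dB after compression, so the compressed level is 1 + 2 = 3 dBu.
Make-up = target − compressed = 21 − 3 = 18 dB.

18 dB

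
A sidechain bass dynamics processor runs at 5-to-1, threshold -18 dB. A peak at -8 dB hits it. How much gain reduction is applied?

8 dB

Overshoot = -8 − (-18) = 10 dB.
A 5:1 ratio leaves 2 dB of that excess.
Gain reduction = 10 − 2 = 8 dB.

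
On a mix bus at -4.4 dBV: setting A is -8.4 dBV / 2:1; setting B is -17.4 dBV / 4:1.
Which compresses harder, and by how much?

A: 4 dB over, compressed to 2 dB over, so 2 dB of GR.
B: 13 dB over, compressed to 3.25 dB over, so 9.75 dB of GR.
B reduces 7.75 dB more.

B, by 7.75 dB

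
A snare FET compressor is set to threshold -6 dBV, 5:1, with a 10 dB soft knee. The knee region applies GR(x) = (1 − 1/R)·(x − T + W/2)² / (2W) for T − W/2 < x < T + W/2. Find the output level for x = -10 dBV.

-10.04 dBV

x − T + W/2 = -10 − (-6) + 5 = 1.
GR = (1 − 1/5) × 1² / 20 = 0.8 × 1 / 20 = 0.04 dB.
Output = -10 − 0.04 = -10.04 dBV.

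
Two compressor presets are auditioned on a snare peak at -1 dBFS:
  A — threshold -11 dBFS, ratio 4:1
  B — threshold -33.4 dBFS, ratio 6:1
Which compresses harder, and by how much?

B, by 19.5 dB

A: 10 dB over, compressed to 2.5 dB over, so 7.5 dB of GR.
B: 32.4 dB over, compressed to 5.4 dB over, so 27 dB of GR.
Difference: 19.5 dB in favour of B.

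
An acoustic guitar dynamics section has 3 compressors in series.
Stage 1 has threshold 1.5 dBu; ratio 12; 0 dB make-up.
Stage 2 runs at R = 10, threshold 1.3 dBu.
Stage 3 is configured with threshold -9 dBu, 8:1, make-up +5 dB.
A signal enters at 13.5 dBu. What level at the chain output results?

Stage 1: overshoot 12 dB → 12/12 = 1 dB → 2.5 dBu.
Stage 2: overshoot 1.2 dB → 1.2/10 = 0.12 dB → 1.42 dBu.
Stage 3: overshoot 10.42 dB → 10.42/8 = 1.3025 dB → -7.6975 dBu; +5 dB make-up → -2.6975 dBu.

-2.6975 dBu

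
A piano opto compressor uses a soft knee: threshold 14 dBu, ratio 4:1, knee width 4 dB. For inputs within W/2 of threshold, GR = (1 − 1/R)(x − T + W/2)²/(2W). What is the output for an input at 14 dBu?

x − T + W/2 = 14 − 14 + 2 = 2.
GR = (1 − 1/4) × 2² / 8 = 0.75 × 4 / 8 = 0.375 dB.
Output = 14 − 0.375 = 13.625 dBu.

13.625 dBu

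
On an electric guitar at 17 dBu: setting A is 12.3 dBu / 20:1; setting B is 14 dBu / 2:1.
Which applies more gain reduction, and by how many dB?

A: overshoot 4.7 dB → output overshoot 0.235 dB → GR 4.465 dB.
B: overshoot 3 dB → output overshoot 1.5 dB → GR 1.5 dB.
A applies 2.965 dB more gain reduction.

A, by 2.965 dB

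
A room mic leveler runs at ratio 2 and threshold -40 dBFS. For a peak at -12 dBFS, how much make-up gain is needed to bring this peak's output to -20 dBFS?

Without make-up, output = threshold + overshoot/2 = -40 + 14 = -26 dBFS.
Gap to target: 6 dB.

6 dB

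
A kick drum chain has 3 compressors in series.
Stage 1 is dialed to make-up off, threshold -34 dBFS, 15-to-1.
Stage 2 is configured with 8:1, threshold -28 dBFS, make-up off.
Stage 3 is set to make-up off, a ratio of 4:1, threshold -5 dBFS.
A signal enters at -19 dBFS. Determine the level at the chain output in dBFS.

Stage 1: 15 dB above -34 dBFS, reduced 15:1 to 1 dB above → -33 dBFS.
Stage 2: below threshold (-33 ≤ -28); passes unchanged; output -33 dBFS.
Stage 3: below threshold (-33 ≤ -5); passes unchanged; output -33 dBFS.

-33 dBFS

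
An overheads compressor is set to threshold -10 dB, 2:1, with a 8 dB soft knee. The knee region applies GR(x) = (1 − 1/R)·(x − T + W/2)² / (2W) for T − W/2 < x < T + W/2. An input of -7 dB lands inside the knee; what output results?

-8.53125 dB

x − T + W/2 = -7 − (-10) + 4 = 7.
GR = (1 − 1/2) × 7² / 16 = 0.5 × 49 / 16 = 1.53125 dB.
Output = -7 − 1.53125 = -8.53125 dB.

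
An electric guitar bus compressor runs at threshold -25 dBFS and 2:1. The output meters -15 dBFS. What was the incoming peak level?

-5 dBFS

That's 10 dB above the -25 dBFS threshold.
Undo the ratio: input overshoot = 10 × 2 = 20 dB, giving input = -5 dBFS.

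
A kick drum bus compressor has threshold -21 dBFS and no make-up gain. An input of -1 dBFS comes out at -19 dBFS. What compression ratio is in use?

Input overshoot = -1 − (-21) = 20 dB; output overshoot = -19 − (-21) = 2 dB.
Ratio = 20 / 2 = 10.

10:1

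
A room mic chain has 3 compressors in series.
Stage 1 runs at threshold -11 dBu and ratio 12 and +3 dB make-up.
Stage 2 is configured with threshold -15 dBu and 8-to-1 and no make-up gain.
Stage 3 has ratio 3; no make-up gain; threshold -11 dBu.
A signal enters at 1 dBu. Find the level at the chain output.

-14 dBu

Stage 1: overshoot 12 dB → 12/12 = 1 dB → -10 dBu; +3 dB make-up → -7 dBu.
Stage 2: 8 dB above -15 dBu, reduced 8:1 to 1 dB above → -14 dBu.
Stage 3: -14 dBu ≤ -11 dBu, so stage 3 doesn't engage; output -14 dBu.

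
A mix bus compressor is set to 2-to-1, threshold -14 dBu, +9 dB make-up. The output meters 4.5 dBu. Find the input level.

Before make-up, the level was 4.5 − 9 = -4.5 dBu.
Post-compression overshoot = -4.5 − (-14) = 9.5 dB.
Input overshoot = R × output overshoot = 19 dB → input = -14 + 19 = 5 dBu.

5 dBu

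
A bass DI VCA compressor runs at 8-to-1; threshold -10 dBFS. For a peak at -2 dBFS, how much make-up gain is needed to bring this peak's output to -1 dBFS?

The peak compresses to -10 + 8/8 = -9 dBFS.
To reach -1 dBFS requires -1 − (-9) = 8 dB of make-up.

8 dB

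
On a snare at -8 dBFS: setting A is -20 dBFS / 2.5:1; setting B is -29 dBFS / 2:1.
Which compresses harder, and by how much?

B, by 3.3 dB

A: 12 dB over, compressed to 4.8 dB over, so 7.2 dB of GR.
B: 21 dB over, compressed to 10.5 dB over, so 10.5 dB of GR.
Difference: 3.3 dB in favour of B.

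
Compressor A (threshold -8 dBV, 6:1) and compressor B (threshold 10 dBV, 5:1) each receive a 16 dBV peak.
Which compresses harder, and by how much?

A: overshoot 24 dB → output overshoot 4 dB → GR 20 dB.
B: overshoot 6 dB → output overshoot 1.2 dB → GR 4.8 dB.
A applies 15.2 dB more gain reduction.

A, by 15.2 dB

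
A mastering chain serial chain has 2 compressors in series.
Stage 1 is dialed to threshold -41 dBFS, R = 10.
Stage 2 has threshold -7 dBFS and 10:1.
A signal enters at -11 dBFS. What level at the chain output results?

-38 dBFS

Stage 1: -11 dBFS is 30 dB over -41 dBFS; at 10:1 that becomes 3 dB over, giving -38 dBFS.
Stage 2: below threshold (-38 ≤ -7); passes unchanged; output -38 dBFS.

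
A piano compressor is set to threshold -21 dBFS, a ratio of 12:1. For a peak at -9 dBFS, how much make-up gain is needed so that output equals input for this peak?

11 dB

Without make-up, output = threshold + overshoot/12 = -21 + 1 = -20 dBFS.
Gap to target: 11 dB.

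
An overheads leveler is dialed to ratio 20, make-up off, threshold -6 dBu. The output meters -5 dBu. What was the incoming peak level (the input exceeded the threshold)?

14 dBu

The compressed level sits -5 − (-6) = 1 dB over threshold.
Undo the ratio: input overshoot = 1 × 20 = 20 dB, giving input = 14 dBu.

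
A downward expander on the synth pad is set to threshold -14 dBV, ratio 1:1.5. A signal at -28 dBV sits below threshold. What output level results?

Below threshold, a 1:1.5 expander applies gain = (1.5−1)×(T − x) of attenuation.
(1.5−1) × 14 = 7 dB, so output = -28 − 7 = -35 dBV.

-35 dBV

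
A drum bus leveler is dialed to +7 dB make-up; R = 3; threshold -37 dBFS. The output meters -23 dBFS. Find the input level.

Before make-up, the level was -23 − 7 = -30 dBFS.
Post-compression overshoot = -30 − (-37) = 7 dB.
Undo the ratio: input overshoot = 7 × 3 = 21 dB, giving input = -16 dBFS.

-16 dBFS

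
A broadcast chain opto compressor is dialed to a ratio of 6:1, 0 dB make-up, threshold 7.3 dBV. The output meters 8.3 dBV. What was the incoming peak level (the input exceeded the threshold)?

13.3 dBV

Post-compression overshoot = 8.3 − 7.3 = 1 dB.
Before 6:1 compression the overshoot was 1 × 6 = 6 dB, so input = 7.3 + 6 = 13.3 dBV.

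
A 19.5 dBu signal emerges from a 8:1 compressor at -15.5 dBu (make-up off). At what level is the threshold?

Input is 40 dB above T (since output overshoot × R = input overshoot: (-15.5 − T)·8 = 19.5 − T gives T = -20.5 dBu).
Check: -20.5 + (19.5 − (-20.5))/8 = -20.5 + 5 = -15.5 dBu. ✓

-20.5 dBu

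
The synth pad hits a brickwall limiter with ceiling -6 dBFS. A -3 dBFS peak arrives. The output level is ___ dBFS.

-6 dBFS

A brickwall limiter is an ∞:1 compressor: any input above the ceiling is clamped to -6 dBFS.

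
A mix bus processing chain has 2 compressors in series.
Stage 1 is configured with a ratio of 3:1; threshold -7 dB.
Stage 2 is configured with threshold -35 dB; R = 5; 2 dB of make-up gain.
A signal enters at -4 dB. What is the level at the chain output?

Stage 1: -4 dB is 3 dB over -7 dB; at 3:1 that becomes 1 dB over, giving -6 dB.
Stage 2: -6 dB is 29 dB over -35 dB; at 5:1 that becomes 5.8 dB over, giving -29.2 dB; +2 dB make-up → -27.2 dB.

-27.2 dB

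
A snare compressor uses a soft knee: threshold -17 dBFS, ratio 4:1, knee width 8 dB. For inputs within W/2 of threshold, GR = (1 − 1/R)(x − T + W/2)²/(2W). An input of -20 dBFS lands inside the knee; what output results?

x − T + W/2 = -20 − (-17) + 4 = 1.
GR = (1 − 1/4) × 1² / 16 = 0.75 × 1 / 16 = 0.046875 dB.
Output = -20 − 0.046875 = -20.046875 dBFS.

-20.046875 dBFS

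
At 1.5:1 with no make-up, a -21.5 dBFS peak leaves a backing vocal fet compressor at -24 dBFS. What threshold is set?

-29 dBFS

Input is 7.5 dB above T (since output overshoot × R = input overshoot: (-24 − T)·1.5 = -21.5 − T gives T = -29 dBFS).
Check: -29 + (-21.5 − (-29))/1.5 = -29 + 5 = -24 dBFS. ✓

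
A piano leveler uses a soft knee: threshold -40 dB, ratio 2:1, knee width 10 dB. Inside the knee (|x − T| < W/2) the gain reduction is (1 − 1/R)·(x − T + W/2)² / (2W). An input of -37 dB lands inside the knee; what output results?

x − T + W/2 = -37 − (-40) + 5 = 8.
GR = (1 − 1/2) × 8² / 20 = 0.5 × 64 / 20 = 1.6 dB.
Output = -37 − 1.6 = -38.6 dB.

-38.6 dB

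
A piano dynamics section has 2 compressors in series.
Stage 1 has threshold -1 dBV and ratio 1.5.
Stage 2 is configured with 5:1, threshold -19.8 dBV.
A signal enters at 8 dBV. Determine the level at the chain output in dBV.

Stage 1: overshoot 9 dB → 9/1.5 = 6 dB → 5 dBV.
Stage 2: overshoot 24.8 dB → 24.8/5 = 4.96 dB → -14.84 dBV.

-14.84 dBV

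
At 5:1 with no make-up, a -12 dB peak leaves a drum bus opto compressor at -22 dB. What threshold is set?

Input is 12.5 dB above T (since output overshoot × R = input overshoot: (-22 − T)·5 = -12 − T gives T = -24.5 dB).
Check: -24.5 + (-12 − (-24.5))/5 = -24.5 + 2.5 = -22 dB. ✓

-24.5 dB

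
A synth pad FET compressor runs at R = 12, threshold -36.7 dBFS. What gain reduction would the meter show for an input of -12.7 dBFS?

22 dB

Overshoot = -12.7 − (-36.7) = 24 dB.
A 12:1 ratio leaves 2 dB of that excess.
So the signal is attenuated by 24 − 2 = 22 dB.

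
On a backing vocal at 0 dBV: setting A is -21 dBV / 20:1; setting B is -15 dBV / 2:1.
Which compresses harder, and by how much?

A: GR = 21 − 21/20 = 19.95 dB.
B: GR = 15 − 15/2 = 7.5 dB.
A reduces 12.45 dB more.

A, by 12.45 dB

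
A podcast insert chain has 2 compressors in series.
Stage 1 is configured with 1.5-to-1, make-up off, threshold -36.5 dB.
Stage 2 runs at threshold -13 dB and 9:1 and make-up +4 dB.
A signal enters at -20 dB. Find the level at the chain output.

-21.5 dB

Stage 1: -20 dB is 16.5 dB over -36.5 dB; at 1.5:1 that becomes 11 dB over, giving -25.5 dB.
Stage 2: below threshold (-25.5 ≤ -13); passes unchanged; make-up brings it to -21.5 dB.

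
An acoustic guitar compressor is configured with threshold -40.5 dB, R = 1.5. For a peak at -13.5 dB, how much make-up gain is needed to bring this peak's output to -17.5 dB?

5 dB

Without make-up, output = threshold + overshoot/1.5 = -40.5 + 18 = -22.5 dB.
Gap to target: 5 dB.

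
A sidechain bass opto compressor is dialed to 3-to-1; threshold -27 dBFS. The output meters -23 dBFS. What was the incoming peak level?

-15 dBFS

Post-compression overshoot = -23 − (-27) = 4 dB.
Input overshoot = R × output overshoot = 12 dB → input = -27 + 12 = -15 dBFS.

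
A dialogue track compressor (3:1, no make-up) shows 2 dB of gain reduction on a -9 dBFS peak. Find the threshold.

Input is 3 dB above T (since output overshoot × R = input overshoot: (-11 − T)·3 = -9 − T gives T = -12 dBFS).
Check: -12 + (-9 − (-12))/3 = -12 + 1 = -11 dBFS. ✓

-12 dBFS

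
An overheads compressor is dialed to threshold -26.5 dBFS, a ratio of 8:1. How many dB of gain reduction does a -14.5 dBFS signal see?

The signal is 12 dB above threshold.
A 8:1 ratio leaves 1.5 dB of that excess.
GR = overshoot in − overshoot out = 12 − 1.5 = 10.5 dB.

10.5 dB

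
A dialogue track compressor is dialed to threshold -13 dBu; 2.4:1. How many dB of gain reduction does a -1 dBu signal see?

The signal is 12 dB above threshold.
After 2.4:1 compression the overshoot becomes 12/2.4 = 5 dB.
GR = overshoot in − overshoot out = 12 − 5 = 7 dB.

7 dB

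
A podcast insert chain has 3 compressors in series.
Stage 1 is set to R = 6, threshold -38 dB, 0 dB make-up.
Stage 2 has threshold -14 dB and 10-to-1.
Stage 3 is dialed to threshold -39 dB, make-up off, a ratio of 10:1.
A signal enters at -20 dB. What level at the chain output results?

Stage 1: 18 dB above -38 dB, reduced 6:1 to 3 dB above → -35 dB.
Stage 2: -35 dB is at or below the -14 dB threshold — no compression; output -35 dB.
Stage 3: -35 dB is 4 dB over -39 dB; at 10:1 that becomes 0.4 dB over, giving -38.6 dB.

-38.6 dB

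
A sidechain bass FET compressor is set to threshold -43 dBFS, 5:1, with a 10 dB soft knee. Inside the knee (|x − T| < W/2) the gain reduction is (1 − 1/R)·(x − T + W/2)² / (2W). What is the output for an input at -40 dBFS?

-42.56 dBFS

x − T + W/2 = -40 − (-43) + 5 = 8.
GR = (1 − 1/5) × 8² / 20 = 0.8 × 64 / 20 = 2.56 dB.
Output = -40 − 2.56 = -42.56 dBFS.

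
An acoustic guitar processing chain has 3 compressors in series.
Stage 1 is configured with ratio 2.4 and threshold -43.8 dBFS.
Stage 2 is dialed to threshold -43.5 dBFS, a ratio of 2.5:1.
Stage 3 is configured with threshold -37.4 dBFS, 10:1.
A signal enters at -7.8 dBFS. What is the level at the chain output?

Stage 1: 36 dB above -43.8 dBFS, reduced 2.4:1 to 15 dB above → -28.8 dBFS.
Stage 2: overshoot 14.7 dB → 14.7/2.5 = 5.88 dB → -37.62 dBFS.
Stage 3: -37.62 dBFS ≤ -37.4 dBFS, so stage 3 doesn't engage; output -37.62 dBFS.

-37.62 dBFS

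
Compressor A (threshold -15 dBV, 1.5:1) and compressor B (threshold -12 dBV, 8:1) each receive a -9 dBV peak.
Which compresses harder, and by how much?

B, by 0.625 dB

A: overshoot 6 dB → output overshoot 4 dB → GR 2 dB.
B: overshoot 3 dB → output overshoot 0.375 dB → GR 2.625 dB.
B reduces 0.625 dB more.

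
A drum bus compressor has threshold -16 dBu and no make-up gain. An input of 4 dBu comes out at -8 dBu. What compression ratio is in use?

Input overshoot = 4 − (-16) = 20 dB; output overshoot = -8 − (-16) = 8 dB.
Ratio = 20 / 8 = 2.5.

2.5:1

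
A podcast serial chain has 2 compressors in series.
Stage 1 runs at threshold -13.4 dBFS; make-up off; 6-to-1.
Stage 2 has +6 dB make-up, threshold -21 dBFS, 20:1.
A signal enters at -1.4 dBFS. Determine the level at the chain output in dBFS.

-14.52 dBFS

Stage 1: -1.4 dBFS is 12 dB over -13.4 dBFS; at 6:1 that becomes 2 dB over, giving -11.4 dBFS.
Stage 2: -11.4 dBFS is 9.6 dB over -21 dBFS; at 20:1 that becomes 0.48 dB over, giving -20.52 dBFS; +6 dB make-up → -14.52 dBFS.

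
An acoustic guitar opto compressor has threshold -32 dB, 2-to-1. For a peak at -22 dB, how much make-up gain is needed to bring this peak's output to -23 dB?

4 dB

Without make-up, output = threshold + overshoot/2 = -32 + 5 = -27 dB.
Gap to target: 4 dB.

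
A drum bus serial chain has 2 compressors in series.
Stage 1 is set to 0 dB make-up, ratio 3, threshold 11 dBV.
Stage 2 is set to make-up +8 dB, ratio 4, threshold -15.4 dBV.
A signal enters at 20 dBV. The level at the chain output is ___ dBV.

Stage 1: overshoot 9 dB → 9/3 = 3 dB → 14 dBV.
Stage 2: 14 dBV is 29.4 dB over -15.4 dBV; at 4:1 that becomes 7.35 dB over, giving -8.05 dBV; +8 dB make-up → -0.05 dBV.

-0.05 dBV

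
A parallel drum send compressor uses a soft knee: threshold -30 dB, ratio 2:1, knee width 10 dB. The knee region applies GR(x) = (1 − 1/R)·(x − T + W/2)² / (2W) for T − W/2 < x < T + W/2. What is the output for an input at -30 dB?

x − T + W/2 = -30 − (-30) + 5 = 5.
GR = (1 − 1/2) × 5² / 20 = 0.5 × 25 / 20 = 0.625 dB.
Output = -30 − 0.625 = -30.625 dB.

-30.625 dB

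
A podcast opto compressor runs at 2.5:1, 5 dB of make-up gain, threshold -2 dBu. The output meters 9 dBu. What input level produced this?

Stripping the +5 dB make-up gives 4 dBu at the gain stage.
The compressed level sits 4 − (-2) = 6 dB over threshold.
Undo the ratio: input overshoot = 6 × 2.5 = 15 dB, giving input = 13 dBu.

13 dBu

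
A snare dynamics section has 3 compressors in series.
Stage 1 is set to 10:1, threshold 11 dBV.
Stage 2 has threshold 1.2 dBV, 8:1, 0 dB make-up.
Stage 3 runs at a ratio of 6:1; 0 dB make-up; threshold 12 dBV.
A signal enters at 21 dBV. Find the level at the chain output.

Stage 1: 21 dBV is 10 dB over 11 dBV; at 10:1 that becomes 1 dB over, giving 12 dBV.
Stage 2: overshoot 10.8 dB → 10.8/8 = 1.35 dB → 2.55 dBV.
Stage 3: 2.55 dBV ≤ 12 dBV, so stage 3 doesn't engage; output 2.55 dBV.

2.55 dBV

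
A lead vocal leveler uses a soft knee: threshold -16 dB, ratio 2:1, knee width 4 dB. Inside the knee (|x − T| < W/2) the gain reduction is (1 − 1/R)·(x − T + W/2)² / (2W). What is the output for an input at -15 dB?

x − T + W/2 = -15 − (-16) + 2 = 3.
GR = (1 − 1/2) × 3² / 8 = 0.5 × 9 / 8 = 0.5625 dB.
Output = -15 − 0.5625 = -15.5625 dB.

-15.5625 dB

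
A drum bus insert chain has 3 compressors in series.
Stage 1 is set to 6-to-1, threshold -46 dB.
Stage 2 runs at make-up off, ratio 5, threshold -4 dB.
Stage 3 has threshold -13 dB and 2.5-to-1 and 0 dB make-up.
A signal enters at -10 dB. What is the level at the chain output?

-40 dB

Stage 1: -10 dB is 36 dB over -46 dB; at 6:1 that becomes 6 dB over, giving -40 dB.
Stage 2: below threshold (-40 ≤ -4); passes unchanged; output -40 dB.
Stage 3: below threshold (-40 ≤ -13); passes unchanged; output -40 dB.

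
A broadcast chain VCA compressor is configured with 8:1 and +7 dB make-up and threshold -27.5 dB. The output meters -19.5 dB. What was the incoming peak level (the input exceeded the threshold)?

-19.5 dB

Before make-up, the level was -19.5 − 7 = -26.5 dB.
Post-compression overshoot = -26.5 − (-27.5) = 1 dB.
Undo the ratio: input overshoot = 1 × 8 = 8 dB, giving input = -19.5 dB.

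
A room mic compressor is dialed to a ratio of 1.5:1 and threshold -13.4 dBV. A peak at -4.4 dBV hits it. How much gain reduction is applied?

3 dB

Overshoot = -4.4 − (-13.4) = 9 dB.
At 1.5:1, output sits 9/1.5 = 6 dB above threshold.
GR = overshoot in − overshoot out = 9 − 6 = 3 dB.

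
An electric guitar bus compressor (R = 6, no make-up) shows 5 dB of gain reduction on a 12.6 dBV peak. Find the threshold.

6.6 dBV

Gain reduction = 12.6 − 7.6 = 5 dB; output overshoot = GR / (R − 1) = 5 / 5 = 1 dB.
Threshold = output − output overshoot = 7.6 − 1 = 6.6 dBV.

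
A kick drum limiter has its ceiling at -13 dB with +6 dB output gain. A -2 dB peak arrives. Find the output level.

At ∞:1, everything above -13 dB is held at the ceiling.
Output gain then adds 6 dB: -13 + 6 = -7 dB.

-7 dB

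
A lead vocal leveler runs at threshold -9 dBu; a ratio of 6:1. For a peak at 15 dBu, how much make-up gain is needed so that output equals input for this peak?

The peak compresses to -9 + 24/6 = -5 dBu.
To reach 15 dBu requires 15 − (-5) = 20 dB of make-up.

20 dB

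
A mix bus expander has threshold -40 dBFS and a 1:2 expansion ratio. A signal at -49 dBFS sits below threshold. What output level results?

-58 dBFS

Below threshold, a 1:2 expander applies gain = (2−1)×(T − x) of attenuation.
(2−1) × 9 = 9 dB, so output = -49 − 9 = -58 dBFS.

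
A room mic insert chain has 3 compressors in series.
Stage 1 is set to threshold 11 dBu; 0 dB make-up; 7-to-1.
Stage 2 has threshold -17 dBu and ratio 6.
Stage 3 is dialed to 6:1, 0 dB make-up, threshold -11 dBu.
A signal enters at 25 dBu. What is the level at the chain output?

Stage 1: overshoot 14 dB → 14/7 = 2 dB → 13 dBu.
Stage 2: 13 dBu is 30 dB over -17 dBu; at 6:1 that becomes 5 dB over, giving -12 dBu.
Stage 3: -12 dBu is at or below the -11 dBu threshold — no compression; output -12 dBu.

-12 dBu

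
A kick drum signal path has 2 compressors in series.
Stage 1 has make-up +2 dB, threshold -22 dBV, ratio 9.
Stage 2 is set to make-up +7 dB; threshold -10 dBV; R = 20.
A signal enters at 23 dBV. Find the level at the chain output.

-8 dBV

Stage 1: 45 dB above -22 dBV, reduced 9:1 to 5 dB above → -17 dBV; +2 dB make-up → -15 dBV.
Stage 2: -15 dBV ≤ -10 dBV, so stage 2 doesn't engage; make-up brings it to -8 dBV.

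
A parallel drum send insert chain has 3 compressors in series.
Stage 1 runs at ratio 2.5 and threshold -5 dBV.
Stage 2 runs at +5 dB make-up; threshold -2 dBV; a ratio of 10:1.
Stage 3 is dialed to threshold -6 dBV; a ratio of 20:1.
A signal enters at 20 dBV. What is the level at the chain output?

-5.515 dBV

Stage 1: overshoot 25 dB → 25/2.5 = 10 dB → 5 dBV.
Stage 2: 5 dBV is 7 dB over -2 dBV; at 10:1 that becomes 0.7 dB over, giving -1.3 dBV; +5 dB make-up → 3.7 dBV.
Stage 3: overshoot 9.7 dB → 9.7/20 = 0.485 dB → -5.515 dBV.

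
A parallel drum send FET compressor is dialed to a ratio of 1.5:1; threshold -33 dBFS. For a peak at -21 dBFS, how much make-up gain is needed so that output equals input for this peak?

4 dB

The peak compresses to -33 + 12/1.5 = -25 dBFS.
To reach -21 dBFS requires -21 − (-25) = 4 dB of make-up.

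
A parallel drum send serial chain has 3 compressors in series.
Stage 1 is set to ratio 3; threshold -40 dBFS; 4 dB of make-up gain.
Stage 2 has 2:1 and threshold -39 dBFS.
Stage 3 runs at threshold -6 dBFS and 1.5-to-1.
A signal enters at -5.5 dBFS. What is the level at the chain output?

-31.75 dBFS

Stage 1: -5.5 dBFS is 34.5 dB over -40 dBFS; at 3:1 that becomes 11.5 dB over, giving -28.5 dBFS; +4 dB make-up → -24.5 dBFS.
Stage 2: 14.5 dB above -39 dBFS, reduced 2:1 to 7.25 dB above → -31.75 dBFS.
Stage 3: -31.75 dBFS is at or below the -6 dBFS threshold — no compression; output -31.75 dBFS.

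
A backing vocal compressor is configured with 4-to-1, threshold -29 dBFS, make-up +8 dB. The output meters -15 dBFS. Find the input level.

Before make-up, the level was -15 − 8 = -23 dBFS.
Post-compression overshoot = -23 − (-29) = 6 dB.
Input overshoot = R × output overshoot = 24 dB → input = -29 + 24 = -5 dBFS.

-5 dBFS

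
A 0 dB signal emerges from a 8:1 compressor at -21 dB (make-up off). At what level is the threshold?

-24 dB

Gain reduction = 0 − (-21) = 21 dB; output overshoot = GR / (R − 1) = 21 / 7 = 3 dB.
Threshold = output − output overshoot = -21 − 3 = -24 dB.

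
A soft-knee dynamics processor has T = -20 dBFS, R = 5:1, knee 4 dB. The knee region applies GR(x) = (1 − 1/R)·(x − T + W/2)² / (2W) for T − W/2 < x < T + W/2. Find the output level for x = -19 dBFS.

x − T + W/2 = -19 − (-20) + 2 = 3.
GR = (1 − 1/5) × 3² / 8 = 0.8 × 9 / 8 = 0.9 dB.
Output = -19 − 0.9 = -19.9 dBFS.

-19.9 dBFS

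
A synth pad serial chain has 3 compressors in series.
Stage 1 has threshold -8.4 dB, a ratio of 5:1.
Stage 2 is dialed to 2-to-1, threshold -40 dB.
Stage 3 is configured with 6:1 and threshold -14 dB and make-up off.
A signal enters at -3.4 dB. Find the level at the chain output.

-23.7 dB

Stage 1: 5 dB above -8.4 dB, reduced 5:1 to 1 dB above → -7.4 dB.
Stage 2: overshoot 32.6 dB → 32.6/2 = 16.3 dB → -23.7 dB.
Stage 3: -23.7 dB ≤ -14 dB, so stage 3 doesn't engage; output -23.7 dB.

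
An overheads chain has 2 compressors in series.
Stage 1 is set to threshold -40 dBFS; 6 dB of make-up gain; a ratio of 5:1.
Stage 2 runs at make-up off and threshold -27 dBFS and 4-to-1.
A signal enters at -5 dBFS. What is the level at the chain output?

-27 dBFS

Stage 1: 35 dB above -40 dBFS, reduced 5:1 to 7 dB above → -33 dBFS; +6 dB make-up → -27 dBFS.
Stage 2: -27 dBFS ≤ -27 dBFS, so stage 2 doesn't engage; output -27 dBFS.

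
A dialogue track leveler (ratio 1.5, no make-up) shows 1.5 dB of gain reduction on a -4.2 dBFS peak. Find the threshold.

Let T be the threshold. Output overshoot = (input overshoot)/R, so -5.7 − T = (-4.2 − T)/1.5.
1.5·(-5.7 − T) = -4.2 − T → 0.5·T = -8.55 − (-4.2) = -4.35.
T = -4.35/0.5 = -8.7 dBFS.

-8.7 dBFS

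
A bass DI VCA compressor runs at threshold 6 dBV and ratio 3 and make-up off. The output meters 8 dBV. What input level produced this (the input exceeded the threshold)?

That's 2 dB above the 6 dBV threshold.
Before 3:1 compression the overshoot was 2 × 3 = 6 dB, so input = 6 + 6 = 12 dBV.

12 dBV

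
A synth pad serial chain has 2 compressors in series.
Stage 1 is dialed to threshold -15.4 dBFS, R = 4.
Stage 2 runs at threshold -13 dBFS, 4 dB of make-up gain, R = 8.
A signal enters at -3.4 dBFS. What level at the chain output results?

-8.925 dBFS

Stage 1: 12 dB above -15.4 dBFS, reduced 4:1 to 3 dB above → -12.4 dBFS.
Stage 2: -12.4 dBFS is 0.6 dB over -13 dBFS; at 8:1 that becomes 0.075 dB over, giving -12.925 dBFS; +4 dB make-up → -8.925 dBFS.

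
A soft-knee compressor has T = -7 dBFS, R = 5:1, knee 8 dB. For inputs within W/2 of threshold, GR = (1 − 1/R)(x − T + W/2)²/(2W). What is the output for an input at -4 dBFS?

-6.45 dBFS

x − T + W/2 = -4 − (-7) + 4 = 7.
GR = (1 − 1/5) × 7² / 16 = 0.8 × 49 / 16 = 2.45 dB.
Output = -4 − 2.45 = -6.45 dBFS.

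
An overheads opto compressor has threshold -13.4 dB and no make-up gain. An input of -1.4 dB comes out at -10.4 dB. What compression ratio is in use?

4:1

Input overshoot = -1.4 − (-13.4) = 12 dB; output overshoot = -10.4 − (-13.4) = 3 dB.
Ratio = 12 / 3 = 4.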